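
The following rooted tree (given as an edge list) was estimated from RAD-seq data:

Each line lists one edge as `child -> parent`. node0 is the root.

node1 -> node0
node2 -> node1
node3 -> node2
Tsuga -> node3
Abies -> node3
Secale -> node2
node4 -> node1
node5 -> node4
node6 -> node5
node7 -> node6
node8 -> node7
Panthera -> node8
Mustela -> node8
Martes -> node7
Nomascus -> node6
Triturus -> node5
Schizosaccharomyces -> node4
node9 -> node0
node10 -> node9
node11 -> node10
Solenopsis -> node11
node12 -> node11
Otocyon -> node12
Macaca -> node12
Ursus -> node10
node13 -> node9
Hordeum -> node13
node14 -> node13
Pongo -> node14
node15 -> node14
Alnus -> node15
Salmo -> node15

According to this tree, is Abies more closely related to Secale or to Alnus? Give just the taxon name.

The MRCA of Abies and Secale subtends ((Tsuga,Abies),Secale) (3 taxa).
The MRCA of Abies and Alnus is the root, subtending the entire tree (17 taxa).
The first is nested inside the second, so Abies shares a more recent common ancestor with Secale.

Secale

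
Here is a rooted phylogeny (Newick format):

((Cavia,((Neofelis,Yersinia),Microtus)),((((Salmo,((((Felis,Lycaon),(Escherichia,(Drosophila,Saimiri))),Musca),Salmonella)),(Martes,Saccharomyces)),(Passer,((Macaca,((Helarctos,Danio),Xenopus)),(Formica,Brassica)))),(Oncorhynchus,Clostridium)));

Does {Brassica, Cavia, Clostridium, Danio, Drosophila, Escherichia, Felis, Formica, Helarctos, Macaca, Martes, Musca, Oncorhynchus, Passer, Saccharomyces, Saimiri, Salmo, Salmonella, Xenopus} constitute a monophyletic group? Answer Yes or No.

The MRCA of the listed taxa is the root, so the smallest clade containing them is the whole tree.
That clade also contains Lycaon, Microtus, Neofelis, Yersinia, which are not in the proposed group, so the group is not monophyletic.

No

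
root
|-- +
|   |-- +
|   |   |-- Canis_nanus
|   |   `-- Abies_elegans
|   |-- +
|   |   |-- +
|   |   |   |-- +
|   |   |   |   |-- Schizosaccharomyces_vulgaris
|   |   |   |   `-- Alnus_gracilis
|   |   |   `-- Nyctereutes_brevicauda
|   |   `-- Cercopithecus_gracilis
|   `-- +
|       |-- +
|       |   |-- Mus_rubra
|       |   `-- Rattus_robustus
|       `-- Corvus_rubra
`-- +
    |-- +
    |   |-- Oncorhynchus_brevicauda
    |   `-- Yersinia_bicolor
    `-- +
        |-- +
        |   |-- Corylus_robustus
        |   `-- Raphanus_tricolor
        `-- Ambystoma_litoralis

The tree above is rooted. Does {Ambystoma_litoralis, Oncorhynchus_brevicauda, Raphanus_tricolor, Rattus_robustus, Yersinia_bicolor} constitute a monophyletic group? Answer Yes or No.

No

The MRCA of the listed taxa is the root, so the smallest clade containing them is the whole tree.
That clade also contains Abies_elegans, Alnus_gracilis, Canis_nanus, Cercopithecus_gracilis, Corvus_rubra, Corylus_robustus, Mus_rubra, Nyctereutes_brevicauda, Schizosaccharomyces_vulgaris, which are not in the proposed group, so the group is not monophyletic.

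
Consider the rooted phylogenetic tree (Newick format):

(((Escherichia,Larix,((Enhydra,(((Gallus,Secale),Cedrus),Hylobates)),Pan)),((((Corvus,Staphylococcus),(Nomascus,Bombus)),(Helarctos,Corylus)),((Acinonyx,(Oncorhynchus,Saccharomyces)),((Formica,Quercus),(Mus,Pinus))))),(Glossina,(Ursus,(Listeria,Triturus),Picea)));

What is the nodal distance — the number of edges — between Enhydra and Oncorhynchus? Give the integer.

9

The MRCA of Enhydra and Oncorhynchus is the node subtending ((Escherichia,Larix,((Enhydra,(((Gallus,Secale),Cedrus),Hylobates)),Pan)),((((Corvus,Staphylococcus),(Nomascus,Bombus)),(Helarctos,Corylus)),((Acinonyx,(Oncorhynchus,Saccharomyces)),((Formica,Quercus),(Mus,Pinus))))).
From Enhydra up to that node: 4 branches. From Oncorhynchus up to the same node: 5 branches. Total: 4 + 5 = 9.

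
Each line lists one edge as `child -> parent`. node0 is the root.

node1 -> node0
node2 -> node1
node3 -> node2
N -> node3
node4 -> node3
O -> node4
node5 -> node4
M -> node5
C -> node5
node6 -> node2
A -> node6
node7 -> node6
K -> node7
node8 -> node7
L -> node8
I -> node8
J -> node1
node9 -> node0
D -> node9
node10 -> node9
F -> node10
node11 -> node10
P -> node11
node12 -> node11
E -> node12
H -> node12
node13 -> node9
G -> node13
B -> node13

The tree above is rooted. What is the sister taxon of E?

E attaches to the tree at the node subtending (E,H).
The other lineage descending from that same node — the sister group — is the single tip H.

H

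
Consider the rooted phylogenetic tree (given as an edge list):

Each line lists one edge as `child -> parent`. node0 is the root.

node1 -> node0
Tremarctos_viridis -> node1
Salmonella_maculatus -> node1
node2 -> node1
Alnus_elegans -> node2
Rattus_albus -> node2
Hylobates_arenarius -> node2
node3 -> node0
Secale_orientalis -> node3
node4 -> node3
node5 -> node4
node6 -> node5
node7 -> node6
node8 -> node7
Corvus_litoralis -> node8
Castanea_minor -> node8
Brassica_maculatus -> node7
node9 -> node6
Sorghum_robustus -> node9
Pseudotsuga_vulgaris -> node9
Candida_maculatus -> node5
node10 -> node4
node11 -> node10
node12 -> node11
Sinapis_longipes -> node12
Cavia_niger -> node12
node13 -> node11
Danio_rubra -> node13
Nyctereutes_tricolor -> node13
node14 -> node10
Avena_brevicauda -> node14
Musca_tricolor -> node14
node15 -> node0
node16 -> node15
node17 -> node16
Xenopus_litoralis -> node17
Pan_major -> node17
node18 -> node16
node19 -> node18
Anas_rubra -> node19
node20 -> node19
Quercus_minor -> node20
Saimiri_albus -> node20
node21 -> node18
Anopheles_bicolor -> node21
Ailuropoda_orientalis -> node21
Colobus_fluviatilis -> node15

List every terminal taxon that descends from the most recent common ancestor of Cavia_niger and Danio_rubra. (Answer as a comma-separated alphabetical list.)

Cavia_niger, Danio_rubra, Nyctereutes_tricolor, Sinapis_longipes

Tracing Cavia_niger: it sits inside (Sinapis_longipes,Cavia_niger).
Tracing Danio_rubra: it sits inside (Danio_rubra,Nyctereutes_tricolor).
The smallest clade enclosing both is ((Sinapis_longipes,Cavia_niger),(Danio_rubra,Nyctereutes_tricolor)); the answer is its 4 terminal taxa in alphabetical order.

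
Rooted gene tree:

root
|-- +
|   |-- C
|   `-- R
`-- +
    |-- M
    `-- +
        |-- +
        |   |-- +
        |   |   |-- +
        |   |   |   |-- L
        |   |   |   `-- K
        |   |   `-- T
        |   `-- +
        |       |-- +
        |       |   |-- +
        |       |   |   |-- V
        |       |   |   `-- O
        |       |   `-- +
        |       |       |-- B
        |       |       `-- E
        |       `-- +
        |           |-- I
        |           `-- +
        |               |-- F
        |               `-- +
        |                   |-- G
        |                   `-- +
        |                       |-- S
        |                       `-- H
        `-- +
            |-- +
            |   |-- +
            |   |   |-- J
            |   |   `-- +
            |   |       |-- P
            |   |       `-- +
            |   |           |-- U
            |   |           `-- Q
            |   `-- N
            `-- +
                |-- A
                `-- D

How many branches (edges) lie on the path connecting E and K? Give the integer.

7

The MRCA of E and K is the node subtending (((L,K),T),(((V,O),(B,E)),(I,(F,(G,(S,H)))))).
From E up to that node: 4 branches. From K up to the same node: 3 branches. Total: 4 + 3 = 7.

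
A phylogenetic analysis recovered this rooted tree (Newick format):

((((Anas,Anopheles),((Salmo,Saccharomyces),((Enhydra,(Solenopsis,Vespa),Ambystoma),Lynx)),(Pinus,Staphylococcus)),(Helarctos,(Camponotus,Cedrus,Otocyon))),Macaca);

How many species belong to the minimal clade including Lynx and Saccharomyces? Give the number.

The MRCA of Lynx and Saccharomyces is the node subtending ((Salmo,Saccharomyces),((Enhydra,(Solenopsis,Vespa),Ambystoma),Lynx)).
That clade contains 7 terminal taxa: Ambystoma, Enhydra, Lynx, Saccharomyces, Salmo, Solenopsis, Vespa.

7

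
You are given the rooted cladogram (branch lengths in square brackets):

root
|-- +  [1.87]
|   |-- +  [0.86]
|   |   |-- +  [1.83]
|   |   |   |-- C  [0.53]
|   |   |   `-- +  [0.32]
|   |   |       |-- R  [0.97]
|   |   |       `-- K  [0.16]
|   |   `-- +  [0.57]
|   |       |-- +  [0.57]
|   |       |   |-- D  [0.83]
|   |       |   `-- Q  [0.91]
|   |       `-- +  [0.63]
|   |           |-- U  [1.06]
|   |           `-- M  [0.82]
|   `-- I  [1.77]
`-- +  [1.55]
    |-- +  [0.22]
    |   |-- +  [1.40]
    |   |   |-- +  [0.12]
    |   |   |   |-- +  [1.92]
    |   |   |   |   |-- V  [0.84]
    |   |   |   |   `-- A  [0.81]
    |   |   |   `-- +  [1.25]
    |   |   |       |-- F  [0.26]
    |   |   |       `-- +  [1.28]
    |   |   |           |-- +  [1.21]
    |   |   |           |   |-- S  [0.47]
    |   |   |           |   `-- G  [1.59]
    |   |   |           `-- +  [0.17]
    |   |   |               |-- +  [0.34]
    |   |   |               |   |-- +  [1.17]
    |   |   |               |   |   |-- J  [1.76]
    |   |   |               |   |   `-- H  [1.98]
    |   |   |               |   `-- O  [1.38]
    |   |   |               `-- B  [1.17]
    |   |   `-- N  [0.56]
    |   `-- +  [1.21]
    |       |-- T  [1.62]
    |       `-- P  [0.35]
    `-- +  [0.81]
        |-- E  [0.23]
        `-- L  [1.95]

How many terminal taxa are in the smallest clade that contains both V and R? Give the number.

22

The MRCA of V and R is the root, so the clade is the entire tree.
That clade contains 22 terminal taxa: A, B, C, D, E, F, G, H, I, J, K, L, M, N, O, P, Q, R, S, T, U, V.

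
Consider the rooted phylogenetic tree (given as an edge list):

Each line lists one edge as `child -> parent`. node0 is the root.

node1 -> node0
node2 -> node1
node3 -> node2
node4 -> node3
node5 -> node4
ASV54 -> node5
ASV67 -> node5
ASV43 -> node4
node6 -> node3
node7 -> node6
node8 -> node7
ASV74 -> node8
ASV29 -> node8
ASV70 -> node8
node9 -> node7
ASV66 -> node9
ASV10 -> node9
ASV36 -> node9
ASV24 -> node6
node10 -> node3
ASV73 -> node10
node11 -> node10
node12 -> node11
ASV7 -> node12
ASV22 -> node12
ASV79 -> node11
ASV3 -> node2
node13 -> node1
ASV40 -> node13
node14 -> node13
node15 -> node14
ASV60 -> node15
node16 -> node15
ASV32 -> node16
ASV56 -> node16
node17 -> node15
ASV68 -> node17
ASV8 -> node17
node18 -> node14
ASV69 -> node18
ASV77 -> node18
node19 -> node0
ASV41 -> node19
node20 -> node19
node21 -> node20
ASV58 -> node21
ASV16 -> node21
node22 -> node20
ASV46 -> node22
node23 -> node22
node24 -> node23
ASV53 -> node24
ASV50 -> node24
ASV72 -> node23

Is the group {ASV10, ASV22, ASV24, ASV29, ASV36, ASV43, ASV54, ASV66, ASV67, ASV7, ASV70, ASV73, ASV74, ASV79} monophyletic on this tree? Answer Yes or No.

Yes

The most recent common ancestor of these taxa subtends (((ASV54,ASV67),ASV43),(((ASV74,ASV29,ASV70),(ASV66,ASV10,ASV36)),ASV24),(ASV73,((ASV7,ASV22),ASV79))).
That clade has exactly 14 tips — every listed taxon and nothing else — so the group is monophyletic.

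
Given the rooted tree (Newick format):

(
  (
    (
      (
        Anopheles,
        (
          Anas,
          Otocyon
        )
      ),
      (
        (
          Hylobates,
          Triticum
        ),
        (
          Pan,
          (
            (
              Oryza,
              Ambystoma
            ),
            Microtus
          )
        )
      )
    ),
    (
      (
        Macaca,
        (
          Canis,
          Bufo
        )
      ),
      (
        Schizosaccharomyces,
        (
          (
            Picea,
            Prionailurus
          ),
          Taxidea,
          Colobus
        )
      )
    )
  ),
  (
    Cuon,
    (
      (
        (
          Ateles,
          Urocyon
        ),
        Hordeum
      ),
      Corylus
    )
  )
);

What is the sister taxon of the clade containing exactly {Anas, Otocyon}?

The clade containing exactly {Anas, Otocyon} attaches to the tree at the node subtending (Anopheles,(Anas,Otocyon)).
The other lineage descending from that same node — the sister group — is the single tip Anopheles.

Anopheles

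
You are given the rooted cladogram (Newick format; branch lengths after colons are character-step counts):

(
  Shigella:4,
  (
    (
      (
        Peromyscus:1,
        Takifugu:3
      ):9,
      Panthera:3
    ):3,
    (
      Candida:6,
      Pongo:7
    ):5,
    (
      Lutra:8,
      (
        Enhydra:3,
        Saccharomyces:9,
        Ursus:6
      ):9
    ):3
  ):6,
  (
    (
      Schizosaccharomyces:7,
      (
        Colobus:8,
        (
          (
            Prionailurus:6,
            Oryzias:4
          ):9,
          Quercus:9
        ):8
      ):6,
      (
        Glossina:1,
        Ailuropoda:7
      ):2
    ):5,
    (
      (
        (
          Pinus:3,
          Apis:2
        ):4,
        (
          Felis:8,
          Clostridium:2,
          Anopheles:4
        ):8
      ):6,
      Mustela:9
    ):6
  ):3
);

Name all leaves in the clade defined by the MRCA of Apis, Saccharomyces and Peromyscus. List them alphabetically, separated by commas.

Tracing Apis: it sits inside (Pinus,Apis).
Tracing Saccharomyces: it sits inside (Enhydra,Saccharomyces,Ursus).
Tracing Peromyscus: it sits inside (Peromyscus,Takifugu).
The smallest clade enclosing all 3 is the whole tree (their MRCA is the root), so the answer is all 23 tips in alphabetical order.

Ailuropoda, Anopheles, Apis, Candida, Clostridium, Colobus, Enhydra, Felis, Glossina, Lutra, Mustela, Oryzias, Panthera, Peromyscus, Pinus, Pongo, Prionailurus, Quercus, Saccharomyces, Schizosaccharomyces, Shigella, Takifugu, Ursus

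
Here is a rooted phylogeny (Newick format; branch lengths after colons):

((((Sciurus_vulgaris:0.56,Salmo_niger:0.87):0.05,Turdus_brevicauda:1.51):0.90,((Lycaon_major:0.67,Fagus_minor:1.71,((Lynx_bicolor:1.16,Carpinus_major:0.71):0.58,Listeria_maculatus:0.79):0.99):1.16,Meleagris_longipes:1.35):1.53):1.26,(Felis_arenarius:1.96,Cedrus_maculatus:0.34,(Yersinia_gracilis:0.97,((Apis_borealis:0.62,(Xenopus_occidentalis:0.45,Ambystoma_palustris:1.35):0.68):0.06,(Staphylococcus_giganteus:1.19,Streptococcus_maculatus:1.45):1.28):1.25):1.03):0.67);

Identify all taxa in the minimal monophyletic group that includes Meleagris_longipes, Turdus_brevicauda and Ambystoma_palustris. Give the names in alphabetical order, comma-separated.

Tracing Meleagris_longipes: it sits inside ((Lycaon_major,Fagus_minor,((Lynx_bicolor,Carpinus_major),Listeria_maculatus)),Meleagris_longipes).
Tracing Turdus_brevicauda: it sits inside ((Sciurus_vulgaris,Salmo_niger),Turdus_brevicauda).
Tracing Ambystoma_palustris: it sits inside (Xenopus_occidentalis,Ambystoma_palustris).
The smallest clade enclosing all 3 is the whole tree (their MRCA is the root), so the answer is all 17 tips in alphabetical order.

Ambystoma_palustris, Apis_borealis, Carpinus_major, Cedrus_maculatus, Fagus_minor, Felis_arenarius, Listeria_maculatus, Lycaon_major, Lynx_bicolor, Meleagris_longipes, Salmo_niger, Sciurus_vulgaris, Staphylococcus_giganteus, Streptococcus_maculatus, Turdus_brevicauda, Xenopus_occidentalis, Yersinia_gracilis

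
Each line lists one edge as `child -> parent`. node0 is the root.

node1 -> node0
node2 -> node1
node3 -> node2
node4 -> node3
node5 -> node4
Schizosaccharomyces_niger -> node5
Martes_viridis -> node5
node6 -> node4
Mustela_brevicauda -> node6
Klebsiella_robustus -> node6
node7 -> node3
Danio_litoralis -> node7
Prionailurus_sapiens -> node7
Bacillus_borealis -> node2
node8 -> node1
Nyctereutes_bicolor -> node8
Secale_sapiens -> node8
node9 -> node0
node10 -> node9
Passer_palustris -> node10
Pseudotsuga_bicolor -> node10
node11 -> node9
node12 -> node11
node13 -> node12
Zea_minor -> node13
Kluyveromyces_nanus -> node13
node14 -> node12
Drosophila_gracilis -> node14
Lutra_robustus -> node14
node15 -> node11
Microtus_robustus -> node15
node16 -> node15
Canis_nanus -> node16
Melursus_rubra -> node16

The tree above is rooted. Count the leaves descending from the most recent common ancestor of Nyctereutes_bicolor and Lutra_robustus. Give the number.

The MRCA of Nyctereutes_bicolor and Lutra_robustus is the root, so the clade is the entire tree.
That clade contains 18 terminal taxa: Bacillus_borealis, Canis_nanus, Danio_litoralis, Drosophila_gracilis, Klebsiella_robustus, Kluyveromyces_nanus, Lutra_robustus, Martes_viridis, Melursus_rubra, Microtus_robustus, Mustela_brevicauda, Nyctereutes_bicolor, Passer_palustris, Prionailurus_sapiens, Pseudotsuga_bicolor, Schizosaccharomyces_niger, Secale_sapiens, Zea_minor.

18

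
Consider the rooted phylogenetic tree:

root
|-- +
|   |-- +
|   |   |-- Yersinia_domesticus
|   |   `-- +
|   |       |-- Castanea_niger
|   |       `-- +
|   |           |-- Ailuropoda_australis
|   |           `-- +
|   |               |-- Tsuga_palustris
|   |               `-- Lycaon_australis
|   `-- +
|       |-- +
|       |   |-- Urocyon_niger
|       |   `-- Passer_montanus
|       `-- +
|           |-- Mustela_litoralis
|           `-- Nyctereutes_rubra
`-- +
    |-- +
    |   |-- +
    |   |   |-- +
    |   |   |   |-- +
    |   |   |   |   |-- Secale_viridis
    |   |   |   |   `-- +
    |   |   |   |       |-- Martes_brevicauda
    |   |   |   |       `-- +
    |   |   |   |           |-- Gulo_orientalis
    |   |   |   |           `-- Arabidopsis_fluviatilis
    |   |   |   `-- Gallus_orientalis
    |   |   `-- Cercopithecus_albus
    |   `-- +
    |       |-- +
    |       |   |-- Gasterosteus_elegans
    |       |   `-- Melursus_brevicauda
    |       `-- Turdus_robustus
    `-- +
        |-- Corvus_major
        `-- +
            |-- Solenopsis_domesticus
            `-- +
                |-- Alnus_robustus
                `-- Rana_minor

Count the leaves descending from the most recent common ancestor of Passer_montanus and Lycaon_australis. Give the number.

The MRCA of Passer_montanus and Lycaon_australis is the node subtending ((Yersinia_domesticus,(Castanea_niger,(Ailuropoda_australis,(Tsuga_palustris,Lycaon_australis)))),((Urocyon_niger,Passer_montanus),(Mustela_litoralis,Nyctereutes_rubra))).
That clade contains 9 terminal taxa: Ailuropoda_australis, Castanea_niger, Lycaon_australis, Mustela_litoralis, Nyctereutes_rubra, Passer_montanus, Tsuga_palustris, Urocyon_niger, Yersinia_domesticus.

9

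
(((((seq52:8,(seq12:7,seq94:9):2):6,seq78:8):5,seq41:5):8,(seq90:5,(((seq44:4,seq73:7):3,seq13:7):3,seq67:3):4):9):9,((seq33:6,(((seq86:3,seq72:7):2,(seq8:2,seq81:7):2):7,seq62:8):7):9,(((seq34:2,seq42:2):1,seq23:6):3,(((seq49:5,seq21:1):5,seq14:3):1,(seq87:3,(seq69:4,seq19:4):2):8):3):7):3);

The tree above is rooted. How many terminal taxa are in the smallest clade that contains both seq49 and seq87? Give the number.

6

The MRCA of seq49 and seq87 is the node subtending (((seq49,seq21),seq14),(seq87,(seq69,seq19))).
That clade contains 6 terminal taxa: seq14, seq19, seq21, seq49, seq69, seq87.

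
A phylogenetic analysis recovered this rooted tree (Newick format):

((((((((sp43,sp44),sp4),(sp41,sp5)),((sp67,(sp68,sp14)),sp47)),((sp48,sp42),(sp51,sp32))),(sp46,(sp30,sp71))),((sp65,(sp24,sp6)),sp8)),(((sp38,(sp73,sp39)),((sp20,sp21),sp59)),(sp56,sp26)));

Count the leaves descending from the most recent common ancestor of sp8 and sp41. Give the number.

The MRCA of sp8 and sp41 is the node subtending (((((((sp43,sp44),sp4),(sp41,sp5)),((sp67,(sp68,sp14)),sp47)),((sp48,sp42),(sp51,sp32))),(sp46,(sp30,sp71))),((sp65,(sp24,sp6)),sp8)).
That clade contains 20 terminal taxa: sp14, sp24, sp30, sp32, sp4, sp41, sp42, sp43, sp44, sp46, sp47, sp48, sp5, sp51, sp6, sp65, sp67, sp68, sp71, sp8.

20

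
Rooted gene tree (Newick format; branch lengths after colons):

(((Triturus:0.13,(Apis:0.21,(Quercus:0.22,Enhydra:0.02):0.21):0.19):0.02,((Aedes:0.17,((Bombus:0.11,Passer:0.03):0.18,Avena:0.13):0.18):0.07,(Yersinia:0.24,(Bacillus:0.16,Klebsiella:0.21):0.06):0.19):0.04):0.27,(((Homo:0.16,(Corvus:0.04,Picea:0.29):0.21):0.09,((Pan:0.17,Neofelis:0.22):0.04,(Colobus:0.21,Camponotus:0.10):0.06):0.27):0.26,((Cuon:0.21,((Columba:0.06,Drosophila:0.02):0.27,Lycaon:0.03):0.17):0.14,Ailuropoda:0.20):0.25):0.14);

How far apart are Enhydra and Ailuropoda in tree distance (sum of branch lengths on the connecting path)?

1.30

The path runs Enhydra → … → MRCA → … → Ailuropoda; the MRCA is the root of the tree.
Branch lengths along that path: 0.02 + 0.21 + 0.19 + 0.02 + 0.27 + 0.14 + 0.25 + 0.20 = 1.30.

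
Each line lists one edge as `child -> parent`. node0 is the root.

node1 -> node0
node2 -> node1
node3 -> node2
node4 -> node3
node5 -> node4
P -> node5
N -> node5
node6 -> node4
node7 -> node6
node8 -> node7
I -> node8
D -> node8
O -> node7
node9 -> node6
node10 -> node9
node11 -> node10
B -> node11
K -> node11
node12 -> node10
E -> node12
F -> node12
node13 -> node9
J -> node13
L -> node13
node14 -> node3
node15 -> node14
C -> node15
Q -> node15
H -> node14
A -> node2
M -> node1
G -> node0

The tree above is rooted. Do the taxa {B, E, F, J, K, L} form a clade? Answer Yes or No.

Yes

The most recent common ancestor of these taxa subtends (((B,K),(E,F)),(J,L)).
That clade has exactly 6 tips — every listed taxon and nothing else — so the group is monophyletic.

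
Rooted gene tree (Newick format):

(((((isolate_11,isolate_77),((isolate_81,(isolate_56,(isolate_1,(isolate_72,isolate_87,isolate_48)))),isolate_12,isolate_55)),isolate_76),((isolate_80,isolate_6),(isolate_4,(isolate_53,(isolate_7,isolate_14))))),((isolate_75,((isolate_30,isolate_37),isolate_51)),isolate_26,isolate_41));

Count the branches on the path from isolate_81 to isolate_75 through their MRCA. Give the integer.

The MRCA of isolate_81 and isolate_75 is the root of the tree.
From isolate_81 up to that node: 6 branches. From isolate_75 up to the same node: 3 branches. Total: 6 + 3 = 9.

9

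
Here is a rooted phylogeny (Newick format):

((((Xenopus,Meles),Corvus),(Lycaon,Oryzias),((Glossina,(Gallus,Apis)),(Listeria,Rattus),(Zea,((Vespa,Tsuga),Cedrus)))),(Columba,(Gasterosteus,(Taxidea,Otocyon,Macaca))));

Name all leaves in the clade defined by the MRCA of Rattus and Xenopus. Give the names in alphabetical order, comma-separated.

Tracing Rattus: it sits inside (Listeria,Rattus).
Tracing Xenopus: it sits inside (Xenopus,Meles).
The smallest clade enclosing both is (((Xenopus,Meles),Corvus),(Lycaon,Oryzias),((Glossina,(Gallus,Apis)),(Listeria,Rattus),(Zea,((Vespa,Tsuga),Cedrus)))); the answer is its 14 terminal taxa in alphabetical order.

Apis, Cedrus, Corvus, Gallus, Glossina, Listeria, Lycaon, Meles, Oryzias, Rattus, Tsuga, Vespa, Xenopus, Zea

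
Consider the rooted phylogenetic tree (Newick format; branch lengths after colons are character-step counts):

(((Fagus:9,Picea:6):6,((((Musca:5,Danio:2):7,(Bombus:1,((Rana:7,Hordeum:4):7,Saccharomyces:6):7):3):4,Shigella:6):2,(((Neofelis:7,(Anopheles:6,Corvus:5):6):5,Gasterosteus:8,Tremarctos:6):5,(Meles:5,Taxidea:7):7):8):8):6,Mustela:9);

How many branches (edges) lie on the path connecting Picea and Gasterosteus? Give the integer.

The MRCA of Picea and Gasterosteus is the node subtending ((Fagus,Picea),((((Musca,Danio),(Bombus,((Rana,Hordeum),Saccharomyces))),Shigella),(((Neofelis,(Anopheles,Corvus)),Gasterosteus,Tremarctos),(Meles,Taxidea)))).
From Picea up to that node: 2 branches. From Gasterosteus up to the same node: 4 branches. Total: 2 + 4 = 6.

6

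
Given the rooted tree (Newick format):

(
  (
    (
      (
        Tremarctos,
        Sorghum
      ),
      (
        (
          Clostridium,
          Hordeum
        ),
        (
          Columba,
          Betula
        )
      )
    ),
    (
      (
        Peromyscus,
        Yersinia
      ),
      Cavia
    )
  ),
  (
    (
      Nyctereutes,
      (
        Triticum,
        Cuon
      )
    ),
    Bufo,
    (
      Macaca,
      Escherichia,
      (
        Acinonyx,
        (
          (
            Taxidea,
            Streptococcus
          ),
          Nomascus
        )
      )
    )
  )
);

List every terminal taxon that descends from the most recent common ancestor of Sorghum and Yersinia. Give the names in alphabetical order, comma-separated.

Betula, Cavia, Clostridium, Columba, Hordeum, Peromyscus, Sorghum, Tremarctos, Yersinia

Tracing Sorghum: it sits inside (Tremarctos,Sorghum).
Tracing Yersinia: it sits inside (Peromyscus,Yersinia).
The smallest clade enclosing both is (((Tremarctos,Sorghum),((Clostridium,Hordeum),(Columba,Betula))),((Peromyscus,Yersinia),Cavia)); the answer is its 9 terminal taxa in alphabetical order.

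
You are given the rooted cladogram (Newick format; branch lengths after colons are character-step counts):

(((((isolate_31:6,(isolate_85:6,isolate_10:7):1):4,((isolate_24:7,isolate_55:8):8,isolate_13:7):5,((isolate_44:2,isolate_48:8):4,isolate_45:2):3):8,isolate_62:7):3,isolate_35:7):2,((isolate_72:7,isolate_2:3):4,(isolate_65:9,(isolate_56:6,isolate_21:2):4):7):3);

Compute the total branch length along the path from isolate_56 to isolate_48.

The path runs isolate_56 → … → MRCA → … → isolate_48; the MRCA is the root of the tree.
Branch lengths along that path: 6 + 4 + 7 + 3 + 2 + 3 + 8 + 3 + 4 + 8 = 48.

48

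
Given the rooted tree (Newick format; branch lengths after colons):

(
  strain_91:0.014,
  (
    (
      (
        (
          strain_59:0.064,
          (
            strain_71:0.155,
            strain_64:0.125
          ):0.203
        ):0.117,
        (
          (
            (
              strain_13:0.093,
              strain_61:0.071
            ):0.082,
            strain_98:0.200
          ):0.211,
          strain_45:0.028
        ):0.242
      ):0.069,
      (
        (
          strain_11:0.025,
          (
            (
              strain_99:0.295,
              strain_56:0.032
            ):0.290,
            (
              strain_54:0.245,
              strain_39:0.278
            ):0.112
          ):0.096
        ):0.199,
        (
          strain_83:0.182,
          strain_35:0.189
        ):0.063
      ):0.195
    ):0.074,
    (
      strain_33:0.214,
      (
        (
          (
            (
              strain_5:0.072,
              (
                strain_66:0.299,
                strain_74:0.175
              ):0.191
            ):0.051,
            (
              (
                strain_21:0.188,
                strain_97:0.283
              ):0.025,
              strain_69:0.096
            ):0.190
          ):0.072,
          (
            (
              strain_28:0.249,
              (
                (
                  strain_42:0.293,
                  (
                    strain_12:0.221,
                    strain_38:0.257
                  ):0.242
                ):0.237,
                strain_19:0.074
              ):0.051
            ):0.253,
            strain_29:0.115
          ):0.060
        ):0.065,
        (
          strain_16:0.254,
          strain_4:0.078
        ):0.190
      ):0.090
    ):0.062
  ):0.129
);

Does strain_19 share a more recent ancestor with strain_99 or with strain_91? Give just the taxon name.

strain_99

The MRCA of strain_19 and strain_99 subtends ((((strain_59,(strain_71,strain_64)),(((strain_13,strain_61),strain_98),strain_45)),((strain_11,((strain_99,strain_56),(strain_54,strain_39))),(strain_83,strain_35))),(strain_33,((((strain_5,(strain_66,strain_74)),((strain_21,strain_97),strain_69)),((strain_28,((strain_42,(strain_12,strain_38)),strain_19)),strain_29)),(strain_16,strain_4)))) (29 taxa).
The MRCA of strain_19 and strain_91 is the root, subtending the entire tree (30 taxa).
The first is nested inside the second, so strain_19 shares a more recent common ancestor with strain_99.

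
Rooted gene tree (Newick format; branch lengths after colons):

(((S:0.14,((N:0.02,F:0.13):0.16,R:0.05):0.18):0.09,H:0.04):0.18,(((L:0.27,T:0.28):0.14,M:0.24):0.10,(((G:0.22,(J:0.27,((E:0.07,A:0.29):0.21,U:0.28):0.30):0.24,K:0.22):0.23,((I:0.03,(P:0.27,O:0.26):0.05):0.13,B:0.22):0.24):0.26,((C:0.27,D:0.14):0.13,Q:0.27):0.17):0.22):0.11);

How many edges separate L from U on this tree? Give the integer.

The MRCA of L and U is the node subtending (((L,T),M),(((G,(J,((E,A),U)),K),((I,(P,O)),B)),((C,D),Q))).
From L up to that node: 3 branches. From U up to the same node: 6 branches. Total: 3 + 6 = 9.

9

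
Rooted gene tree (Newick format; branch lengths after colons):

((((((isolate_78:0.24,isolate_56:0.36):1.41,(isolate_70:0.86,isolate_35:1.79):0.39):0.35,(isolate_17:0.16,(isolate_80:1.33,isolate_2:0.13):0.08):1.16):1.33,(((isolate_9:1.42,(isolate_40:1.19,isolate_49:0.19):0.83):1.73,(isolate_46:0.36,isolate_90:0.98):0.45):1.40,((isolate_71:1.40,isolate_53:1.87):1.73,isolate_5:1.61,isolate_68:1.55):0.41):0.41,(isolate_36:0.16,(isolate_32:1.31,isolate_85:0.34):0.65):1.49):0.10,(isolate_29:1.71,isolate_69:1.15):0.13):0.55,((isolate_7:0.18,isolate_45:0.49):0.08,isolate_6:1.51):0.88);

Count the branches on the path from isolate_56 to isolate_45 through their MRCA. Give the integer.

The MRCA of isolate_56 and isolate_45 is the root of the tree.
From isolate_56 up to that node: 6 branches. From isolate_45 up to the same node: 3 branches. Total: 6 + 3 = 9.

9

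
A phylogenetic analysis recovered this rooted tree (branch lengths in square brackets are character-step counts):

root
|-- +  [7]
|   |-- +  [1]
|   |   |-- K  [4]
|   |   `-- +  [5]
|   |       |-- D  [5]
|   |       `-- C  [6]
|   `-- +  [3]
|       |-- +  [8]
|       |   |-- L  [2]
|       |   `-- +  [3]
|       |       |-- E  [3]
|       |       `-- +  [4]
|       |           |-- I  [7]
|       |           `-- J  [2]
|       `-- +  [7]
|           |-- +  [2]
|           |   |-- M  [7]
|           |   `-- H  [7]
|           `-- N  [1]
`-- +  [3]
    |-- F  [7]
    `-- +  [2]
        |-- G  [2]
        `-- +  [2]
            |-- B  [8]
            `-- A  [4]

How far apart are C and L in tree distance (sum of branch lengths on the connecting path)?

The path runs C → … → MRCA → … → L; the MRCA is the node subtending ((K,(D,C)),((L,(E,(I,J))),((M,H),N))).
Branch lengths along that path: 6 + 5 + 1 + 3 + 8 + 2 = 25.

25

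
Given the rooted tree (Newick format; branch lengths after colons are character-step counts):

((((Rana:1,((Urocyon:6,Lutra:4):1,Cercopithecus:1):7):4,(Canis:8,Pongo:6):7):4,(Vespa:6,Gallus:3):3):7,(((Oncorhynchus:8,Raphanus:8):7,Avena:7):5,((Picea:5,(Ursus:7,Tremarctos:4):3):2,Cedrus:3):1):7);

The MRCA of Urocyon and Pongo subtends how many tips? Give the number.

6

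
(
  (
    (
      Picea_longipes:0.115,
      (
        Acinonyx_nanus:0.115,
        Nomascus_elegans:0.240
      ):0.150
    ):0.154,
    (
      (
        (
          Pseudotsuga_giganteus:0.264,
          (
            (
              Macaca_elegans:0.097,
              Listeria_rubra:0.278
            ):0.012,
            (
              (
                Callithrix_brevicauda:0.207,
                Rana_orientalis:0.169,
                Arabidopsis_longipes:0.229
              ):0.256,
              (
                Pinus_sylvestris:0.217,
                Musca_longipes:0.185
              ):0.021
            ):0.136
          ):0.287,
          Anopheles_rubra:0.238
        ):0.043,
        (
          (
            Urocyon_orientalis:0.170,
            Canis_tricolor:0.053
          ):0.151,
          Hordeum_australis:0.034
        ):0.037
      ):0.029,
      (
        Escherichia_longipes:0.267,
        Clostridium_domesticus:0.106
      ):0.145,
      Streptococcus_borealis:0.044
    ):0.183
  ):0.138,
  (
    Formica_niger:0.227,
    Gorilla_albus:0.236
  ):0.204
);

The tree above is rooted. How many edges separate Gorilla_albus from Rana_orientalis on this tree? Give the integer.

The MRCA of Gorilla_albus and Rana_orientalis is the root of the tree.
From Gorilla_albus up to that node: 2 branches. From Rana_orientalis up to the same node: 8 branches. Total: 2 + 8 = 10.

10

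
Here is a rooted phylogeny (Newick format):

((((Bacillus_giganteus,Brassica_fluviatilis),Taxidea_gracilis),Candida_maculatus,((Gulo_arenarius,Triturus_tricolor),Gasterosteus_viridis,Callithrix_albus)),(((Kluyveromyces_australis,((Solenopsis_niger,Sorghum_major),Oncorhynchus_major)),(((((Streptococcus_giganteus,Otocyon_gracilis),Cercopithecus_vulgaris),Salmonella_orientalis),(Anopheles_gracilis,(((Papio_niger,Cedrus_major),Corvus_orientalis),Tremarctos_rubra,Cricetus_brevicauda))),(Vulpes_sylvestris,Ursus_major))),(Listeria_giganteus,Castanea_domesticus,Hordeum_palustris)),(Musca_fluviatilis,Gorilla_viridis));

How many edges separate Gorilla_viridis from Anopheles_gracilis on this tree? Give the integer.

8

The MRCA of Gorilla_viridis and Anopheles_gracilis is the root of the tree.
From Gorilla_viridis up to that node: 2 branches. From Anopheles_gracilis up to the same node: 6 branches. Total: 2 + 6 = 8.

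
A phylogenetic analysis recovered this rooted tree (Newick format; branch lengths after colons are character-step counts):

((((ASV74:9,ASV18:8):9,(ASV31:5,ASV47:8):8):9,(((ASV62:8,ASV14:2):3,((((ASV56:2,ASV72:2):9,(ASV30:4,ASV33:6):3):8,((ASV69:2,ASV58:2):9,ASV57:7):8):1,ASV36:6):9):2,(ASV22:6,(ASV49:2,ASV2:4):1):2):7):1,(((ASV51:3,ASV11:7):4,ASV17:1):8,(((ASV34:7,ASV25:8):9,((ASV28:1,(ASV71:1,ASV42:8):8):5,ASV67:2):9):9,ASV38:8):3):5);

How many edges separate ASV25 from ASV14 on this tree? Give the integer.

The MRCA of ASV25 and ASV14 is the root of the tree.
From ASV25 up to that node: 5 branches. From ASV14 up to the same node: 5 branches. Total: 5 + 5 = 10.

10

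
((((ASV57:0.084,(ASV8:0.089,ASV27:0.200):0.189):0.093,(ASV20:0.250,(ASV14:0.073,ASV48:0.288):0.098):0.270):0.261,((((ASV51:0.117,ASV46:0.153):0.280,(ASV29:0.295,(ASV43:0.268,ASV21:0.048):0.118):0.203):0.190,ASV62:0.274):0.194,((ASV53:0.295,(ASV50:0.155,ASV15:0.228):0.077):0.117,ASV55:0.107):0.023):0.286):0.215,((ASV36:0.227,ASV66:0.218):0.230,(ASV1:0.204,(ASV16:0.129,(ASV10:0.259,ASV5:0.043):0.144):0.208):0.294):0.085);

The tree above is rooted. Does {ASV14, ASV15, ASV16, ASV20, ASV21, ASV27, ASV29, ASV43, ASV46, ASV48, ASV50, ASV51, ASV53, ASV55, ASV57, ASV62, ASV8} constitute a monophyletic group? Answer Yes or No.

No

The MRCA of the listed taxa is the root, so the smallest clade containing them is the whole tree.
That clade also contains ASV1, ASV10, ASV36, ASV5, ASV66, which are not in the proposed group, so the group is not monophyletic.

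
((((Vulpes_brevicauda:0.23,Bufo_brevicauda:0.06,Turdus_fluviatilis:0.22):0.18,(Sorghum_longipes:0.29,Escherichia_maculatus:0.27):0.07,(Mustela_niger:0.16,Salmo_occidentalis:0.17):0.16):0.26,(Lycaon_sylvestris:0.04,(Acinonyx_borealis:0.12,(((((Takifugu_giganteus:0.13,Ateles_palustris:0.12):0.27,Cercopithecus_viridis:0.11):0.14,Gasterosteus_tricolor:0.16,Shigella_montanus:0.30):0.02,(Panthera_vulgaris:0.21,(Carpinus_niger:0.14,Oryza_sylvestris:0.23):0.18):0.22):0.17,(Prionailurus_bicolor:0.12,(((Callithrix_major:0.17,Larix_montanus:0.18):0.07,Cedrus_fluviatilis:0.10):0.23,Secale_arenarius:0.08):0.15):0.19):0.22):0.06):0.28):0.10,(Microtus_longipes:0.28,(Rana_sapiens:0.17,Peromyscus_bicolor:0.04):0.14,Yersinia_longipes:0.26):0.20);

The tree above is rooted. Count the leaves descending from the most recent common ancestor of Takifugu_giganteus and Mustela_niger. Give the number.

22

The MRCA of Takifugu_giganteus and Mustela_niger is the node subtending (((Vulpes_brevicauda,Bufo_brevicauda,Turdus_fluviatilis),(Sorghum_longipes,Escherichia_maculatus),(Mustela_niger,Salmo_occidentalis)),(Lycaon_sylvestris,(Acinonyx_borealis,(((((Takifugu_giganteus,Ateles_palustris),Cercopithecus_viridis),Gasterosteus_tricolor,Shigella_montanus),(Panthera_vulgaris,(Carpinus_niger,Oryza_sylvestris))),(Prionailurus_bicolor,(((Callithrix_major,Larix_montanus),Cedrus_fluviatilis),Secale_arenarius)))))).
That clade contains 22 terminal taxa: Acinonyx_borealis, Ateles_palustris, Bufo_brevicauda, Callithrix_major, Carpinus_niger, Cedrus_fluviatilis, Cercopithecus_viridis, Escherichia_maculatus, Gasterosteus_tricolor, Larix_montanus, Lycaon_sylvestris, Mustela_niger, Oryza_sylvestris, Panthera_vulgaris, Prionailurus_bicolor, Salmo_occidentalis, Secale_arenarius, Shigella_montanus, Sorghum_longipes, Takifugu_giganteus, Turdus_fluviatilis, Vulpes_brevicauda.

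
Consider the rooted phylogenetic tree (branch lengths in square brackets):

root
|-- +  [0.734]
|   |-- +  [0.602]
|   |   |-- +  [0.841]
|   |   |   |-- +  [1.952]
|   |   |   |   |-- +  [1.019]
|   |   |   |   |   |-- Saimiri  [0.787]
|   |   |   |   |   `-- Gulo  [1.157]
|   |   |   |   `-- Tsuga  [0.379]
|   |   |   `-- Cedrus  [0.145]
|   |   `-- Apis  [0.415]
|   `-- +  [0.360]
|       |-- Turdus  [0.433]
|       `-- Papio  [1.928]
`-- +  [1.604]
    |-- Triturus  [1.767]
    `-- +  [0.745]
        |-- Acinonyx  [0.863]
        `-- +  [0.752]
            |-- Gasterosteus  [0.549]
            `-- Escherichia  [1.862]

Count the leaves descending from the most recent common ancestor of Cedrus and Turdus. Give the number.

7

The MRCA of Cedrus and Turdus is the node subtending (((((Saimiri,Gulo),Tsuga),Cedrus),Apis),(Turdus,Papio)).
That clade contains 7 terminal taxa: Apis, Cedrus, Gulo, Papio, Saimiri, Tsuga, Turdus.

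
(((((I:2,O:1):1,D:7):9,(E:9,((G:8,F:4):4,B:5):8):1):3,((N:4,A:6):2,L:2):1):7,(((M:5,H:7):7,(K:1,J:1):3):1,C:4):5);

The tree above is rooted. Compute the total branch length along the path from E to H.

The path runs E → … → MRCA → … → H; the MRCA is the root of the tree.
Branch lengths along that path: 9 + 1 + 3 + 7 + 5 + 1 + 7 + 7 = 40.

40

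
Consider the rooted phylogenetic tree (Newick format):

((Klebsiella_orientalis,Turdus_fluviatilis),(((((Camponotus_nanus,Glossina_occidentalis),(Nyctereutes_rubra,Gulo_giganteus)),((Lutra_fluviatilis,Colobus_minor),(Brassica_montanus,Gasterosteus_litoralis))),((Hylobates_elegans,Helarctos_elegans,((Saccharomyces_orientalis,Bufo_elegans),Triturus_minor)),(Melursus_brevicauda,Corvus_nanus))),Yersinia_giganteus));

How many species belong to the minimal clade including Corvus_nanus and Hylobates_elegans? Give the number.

7

The MRCA of Corvus_nanus and Hylobates_elegans is the node subtending ((Hylobates_elegans,Helarctos_elegans,((Saccharomyces_orientalis,Bufo_elegans),Triturus_minor)),(Melursus_brevicauda,Corvus_nanus)).
That clade contains 7 terminal taxa: Bufo_elegans, Corvus_nanus, Helarctos_elegans, Hylobates_elegans, Melursus_brevicauda, Saccharomyces_orientalis, Triturus_minor.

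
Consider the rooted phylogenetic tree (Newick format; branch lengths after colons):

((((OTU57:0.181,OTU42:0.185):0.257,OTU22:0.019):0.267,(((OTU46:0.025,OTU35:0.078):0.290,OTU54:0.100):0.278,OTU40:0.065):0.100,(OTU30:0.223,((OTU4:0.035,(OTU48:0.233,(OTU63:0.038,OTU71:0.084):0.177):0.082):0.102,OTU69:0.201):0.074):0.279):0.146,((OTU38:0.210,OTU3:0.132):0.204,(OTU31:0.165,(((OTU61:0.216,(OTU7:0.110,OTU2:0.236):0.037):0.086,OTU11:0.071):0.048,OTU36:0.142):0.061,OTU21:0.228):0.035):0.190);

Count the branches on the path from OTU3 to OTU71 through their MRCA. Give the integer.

The MRCA of OTU3 and OTU71 is the root of the tree.
From OTU3 up to that node: 3 branches. From OTU71 up to the same node: 7 branches. Total: 3 + 7 = 10.

10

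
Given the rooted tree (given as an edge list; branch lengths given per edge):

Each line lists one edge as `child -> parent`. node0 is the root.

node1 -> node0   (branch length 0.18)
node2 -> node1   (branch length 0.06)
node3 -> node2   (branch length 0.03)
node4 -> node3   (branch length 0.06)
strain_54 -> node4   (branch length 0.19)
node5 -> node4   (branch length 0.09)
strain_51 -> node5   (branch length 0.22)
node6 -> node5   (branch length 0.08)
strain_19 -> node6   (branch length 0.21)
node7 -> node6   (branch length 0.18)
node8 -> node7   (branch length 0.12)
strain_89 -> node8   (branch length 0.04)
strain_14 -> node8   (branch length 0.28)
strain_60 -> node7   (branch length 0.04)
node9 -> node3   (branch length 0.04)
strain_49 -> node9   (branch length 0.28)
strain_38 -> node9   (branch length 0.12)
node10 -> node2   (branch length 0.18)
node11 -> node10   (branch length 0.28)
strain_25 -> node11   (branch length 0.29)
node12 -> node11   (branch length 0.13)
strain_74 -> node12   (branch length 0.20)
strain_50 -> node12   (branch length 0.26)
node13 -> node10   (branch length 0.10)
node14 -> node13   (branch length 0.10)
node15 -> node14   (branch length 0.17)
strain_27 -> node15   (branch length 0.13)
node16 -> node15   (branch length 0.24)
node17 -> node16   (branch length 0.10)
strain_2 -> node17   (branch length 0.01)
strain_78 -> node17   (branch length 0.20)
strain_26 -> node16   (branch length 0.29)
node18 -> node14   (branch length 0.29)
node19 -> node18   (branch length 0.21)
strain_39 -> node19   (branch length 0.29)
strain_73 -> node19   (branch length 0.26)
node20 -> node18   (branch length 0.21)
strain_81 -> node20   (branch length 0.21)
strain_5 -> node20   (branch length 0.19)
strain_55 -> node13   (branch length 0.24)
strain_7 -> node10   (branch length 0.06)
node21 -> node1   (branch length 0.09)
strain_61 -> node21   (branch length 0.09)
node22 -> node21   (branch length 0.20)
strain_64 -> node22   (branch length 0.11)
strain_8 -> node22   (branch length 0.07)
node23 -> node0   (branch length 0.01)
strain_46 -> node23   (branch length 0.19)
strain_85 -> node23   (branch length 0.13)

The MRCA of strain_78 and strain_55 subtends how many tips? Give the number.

9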